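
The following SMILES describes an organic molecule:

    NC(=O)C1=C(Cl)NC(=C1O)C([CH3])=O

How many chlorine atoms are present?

Scan the SMILES for Cl atoms (remember two-letter symbols like Cl and Br are single atoms).
Chlorine count: 1.

1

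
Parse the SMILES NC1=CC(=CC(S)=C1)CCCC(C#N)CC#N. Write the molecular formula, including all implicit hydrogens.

Walk through each heavy atom and fill implicit hydrogens from standard valence (C 4, N 3, O 2, S 2, halogen 1):
  atom 1: N, bond orders sum to 1 (valence 3) → 2 H
  atom 2: C, bond orders sum to 4 (valence 4) → 0 H
  atom 3: C, bond orders sum to 3 (valence 4) → 1 H
  atom 4: C, bond orders sum to 4 (valence 4) → 0 H
  atom 5: C, bond orders sum to 3 (valence 4) → 1 H
  atom 6: C, bond orders sum to 4 (valence 4) → 0 H
  atom 7: S, bond orders sum to 1 (valence 2) → 1 H
  atom 8: C, bond orders sum to 3 (valence 4) → 1 H
  atom 9: C, bond orders sum to 2 (valence 4) → 2 H
  atom 10: C, bond orders sum to 2 (valence 4) → 2 H
  atom 11: C, bond orders sum to 2 (valence 4) → 2 H
  atom 12: C, bond orders sum to 3 (valence 4) → 1 H
  atom 13: C, bond orders sum to 4 (valence 4) → 0 H
  atom 14: N, bond orders sum to 3 (valence 3) → 0 H
  atom 15: C, bond orders sum to 2 (valence 4) → 2 H
  atom 16: C, bond orders sum to 4 (valence 4) → 0 H
  atom 17: N, bond orders sum to 3 (valence 3) → 0 H
Totals → C:13, H:15, N:3, S:1.
In Hill order: C13H15N3S.

C13H15N3S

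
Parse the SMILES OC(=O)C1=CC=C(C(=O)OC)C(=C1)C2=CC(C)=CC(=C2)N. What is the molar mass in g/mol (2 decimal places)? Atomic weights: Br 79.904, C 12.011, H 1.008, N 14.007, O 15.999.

285.30 g/mol

First, the molecular formula is C16H15NO4 (counting implicit H from valence).
  C: 16 × 12.011 = 192.176
  H: 15 × 1.008 = 15.120
  N: 1 × 14.007 = 14.007
  O: 4 × 15.999 = 63.996
Sum: 16×12.011 + 15×1.008 + 1×14.007 + 4×15.999 = 285.299 → 285.30 g/mol.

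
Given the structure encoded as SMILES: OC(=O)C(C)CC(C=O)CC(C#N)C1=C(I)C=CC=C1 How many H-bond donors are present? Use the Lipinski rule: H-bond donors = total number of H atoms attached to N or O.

Donors: find every N or O and count the H atoms it carries.
  atom 1 (O): bond orders sum to 1 → 1 H
  atom 3 (O): bond orders sum to 2 → 0 H
  atom 9 (O): bond orders sum to 2 → 0 H
  atom 13 (N): bond orders sum to 3 → 0 H
Lipinski HBD = 1.

1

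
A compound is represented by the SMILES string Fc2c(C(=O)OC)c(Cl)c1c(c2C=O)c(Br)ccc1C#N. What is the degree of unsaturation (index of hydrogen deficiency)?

Molecular formula: C14H6BrClFNO3.
DoU = (2C + 2 + N − H − X) / 2, where X is the halogen count and O/S are ignored.
    = (2·14 + 2 + 1 − 6 − 3) / 2 = 22 / 2 = 11.

11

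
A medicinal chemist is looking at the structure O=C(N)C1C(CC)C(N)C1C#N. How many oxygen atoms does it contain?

1

Scan the SMILES for O atoms (remember two-letter symbols like Cl and Br are single atoms).
Oxygen count: 1.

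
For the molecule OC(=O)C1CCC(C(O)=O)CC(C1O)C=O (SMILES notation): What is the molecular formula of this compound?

Walk through each heavy atom and fill implicit hydrogens from standard valence (C 4, N 3, O 2, S 2, halogen 1):
  atom 1: O, bond orders sum to 1 (valence 2) → 1 H
  atom 2: C, bond orders sum to 4 (valence 4) → 0 H
  atom 3: O, bond orders sum to 2 (valence 2) → 0 H
  atom 4: C, bond orders sum to 3 (valence 4) → 1 H
  atom 5: C, bond orders sum to 2 (valence 4) → 2 H
  atom 6: C, bond orders sum to 2 (valence 4) → 2 H
  atom 7: C, bond orders sum to 3 (valence 4) → 1 H
  atom 8: C, bond orders sum to 4 (valence 4) → 0 H
  atom 9: O, bond orders sum to 1 (valence 2) → 1 H
  atom 10: O, bond orders sum to 2 (valence 2) → 0 H
  atom 11: C, bond orders sum to 2 (valence 4) → 2 H
  atom 12: C, bond orders sum to 3 (valence 4) → 1 H
  atom 13: C, bond orders sum to 3 (valence 4) → 1 H
  atom 14: O, bond orders sum to 1 (valence 2) → 1 H
  atom 15: C, bond orders sum to 3 (valence 4) → 1 H
  atom 16: O, bond orders sum to 2 (valence 2) → 0 H
Totals → C:10, H:14, O:6.

C10H14O6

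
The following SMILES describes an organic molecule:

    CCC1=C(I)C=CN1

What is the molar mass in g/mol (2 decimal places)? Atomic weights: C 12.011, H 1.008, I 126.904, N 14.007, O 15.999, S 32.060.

First, the molecular formula is C6H8IN (counting implicit H from valence).
  C: 6 × 12.011 = 72.066
  H: 8 × 1.008 = 8.064
  I: 1 × 126.904 = 126.904
  N: 1 × 14.007 = 14.007
Sum: 6×12.011 + 8×1.008 + 1×126.904 + 1×14.007 = 221.041 → 221.04 g/mol.

221.04 g/mol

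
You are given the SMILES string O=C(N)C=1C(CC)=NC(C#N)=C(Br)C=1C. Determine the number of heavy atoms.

Every atom symbol written in the SMILES (organic subset) is one heavy atom; implicit H are not written.
Heavy atoms by element → Br:1, C:10, N:3, O:1.
Total: 15.

15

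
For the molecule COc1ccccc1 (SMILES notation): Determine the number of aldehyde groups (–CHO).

0

Scan the SMILES for the aldehyde motif — none present.
Groups that are present: 1 ether.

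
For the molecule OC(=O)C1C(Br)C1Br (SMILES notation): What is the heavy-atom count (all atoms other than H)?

Every atom symbol written in the SMILES (organic subset) is one heavy atom; implicit H are not written.
Heavy atoms by element → Br:2, C:4, O:2.
Total: 8.

8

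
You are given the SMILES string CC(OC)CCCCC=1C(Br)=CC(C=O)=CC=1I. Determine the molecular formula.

C14H18BrIO2

Walk through each heavy atom and fill implicit hydrogens from standard valence (C 4, N 3, O 2, S 2, halogen 1):
  atom 1: C, bond orders sum to 1 (valence 4) → 3 H
  atom 2: C, bond orders sum to 3 (valence 4) → 1 H
  atom 3: O, bond orders sum to 2 (valence 2) → 0 H
  atom 4: C, bond orders sum to 1 (valence 4) → 3 H
  atom 5: C, bond orders sum to 2 (valence 4) → 2 H
  atom 6: C, bond orders sum to 2 (valence 4) → 2 H
  atom 7: C, bond orders sum to 2 (valence 4) → 2 H
  atom 8: C, bond orders sum to 2 (valence 4) → 2 H
  atom 9: C, bond orders sum to 4 (valence 4) → 0 H
  atom 10: C, bond orders sum to 4 (valence 4) → 0 H
  atom 11: Br (halogen, monovalent) → 0 H
  atom 12: C, bond orders sum to 3 (valence 4) → 1 H
  atom 13: C, bond orders sum to 4 (valence 4) → 0 H
  atom 14: C, bond orders sum to 3 (valence 4) → 1 H
  atom 15: O, bond orders sum to 2 (valence 2) → 0 H
  atom 16: C, bond orders sum to 3 (valence 4) → 1 H
  atom 17: C, bond orders sum to 4 (valence 4) → 0 H
  atom 18: I (halogen, monovalent) → 0 H
Totals → C:14, H:18, Br:1, I:1, O:2.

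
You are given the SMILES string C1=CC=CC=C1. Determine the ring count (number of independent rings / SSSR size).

In SMILES, each pair of matching ring-closure digits denotes one ring-closing bond; the number of such bonds equals the number of independent rings.
Ring-closure bonds here: 1.

1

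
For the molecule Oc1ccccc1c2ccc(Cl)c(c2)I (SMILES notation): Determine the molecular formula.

Walk through each heavy atom and fill implicit hydrogens from standard valence (C 4, N 3, O 2, S 2, halogen 1); for lowercase aromatic atoms, an aromatic c carries 1 H when it has two neighbours and 0 H with three, and aromatic n carries 0 H:
  atom 1: O, bond orders sum to 1 (valence 2) → 1 H
  atom 2: aromatic c, 3 neighbours → 0 H
  atom 3: aromatic c, 2 neighbours → 1 H
  atom 4: aromatic c, 2 neighbours → 1 H
  atom 5: aromatic c, 2 neighbours → 1 H
  atom 6: aromatic c, 2 neighbours → 1 H
  atom 7: aromatic c, 3 neighbours → 0 H
  atom 8: aromatic c, 3 neighbours → 0 H
  atom 9: aromatic c, 2 neighbours → 1 H
  atom 10: aromatic c, 2 neighbours → 1 H
  atom 11: aromatic c, 3 neighbours → 0 H
  atom 12: Cl (halogen, monovalent) → 0 H
  atom 13: aromatic c, 3 neighbours → 0 H
  atom 14: aromatic c, 2 neighbours → 1 H
  atom 15: I (halogen, monovalent) → 0 H
Totals → C:12, H:8, Cl:1, I:1, O:1.
In Hill order: C12H8ClIO.

C12H8ClIO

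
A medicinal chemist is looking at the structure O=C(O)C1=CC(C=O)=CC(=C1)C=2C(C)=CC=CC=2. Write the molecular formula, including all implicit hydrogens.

C15H12O3

Walk through each heavy atom and fill implicit hydrogens from standard valence (C 4, N 3, O 2, S 2, halogen 1):
  atom 1: O, bond orders sum to 2 (valence 2) → 0 H
  atom 2: C, bond orders sum to 4 (valence 4) → 0 H
  atom 3: O, bond orders sum to 1 (valence 2) → 1 H
  atom 4: C, bond orders sum to 4 (valence 4) → 0 H
  atom 5: C, bond orders sum to 3 (valence 4) → 1 H
  atom 6: C, bond orders sum to 4 (valence 4) → 0 H
  atom 7: C, bond orders sum to 3 (valence 4) → 1 H
  atom 8: O, bond orders sum to 2 (valence 2) → 0 H
  atom 9: C, bond orders sum to 3 (valence 4) → 1 H
  atom 10: C, bond orders sum to 4 (valence 4) → 0 H
  atom 11: C, bond orders sum to 3 (valence 4) → 1 H
  atom 12: C, bond orders sum to 4 (valence 4) → 0 H
  atom 13: C, bond orders sum to 4 (valence 4) → 0 H
  atom 14: C, bond orders sum to 1 (valence 4) → 3 H
  atom 15: C, bond orders sum to 3 (valence 4) → 1 H
  atom 16: C, bond orders sum to 3 (valence 4) → 1 H
  atom 17: C, bond orders sum to 3 (valence 4) → 1 H
  atom 18: C, bond orders sum to 3 (valence 4) → 1 H
Totals → C:15, H:12, O:3.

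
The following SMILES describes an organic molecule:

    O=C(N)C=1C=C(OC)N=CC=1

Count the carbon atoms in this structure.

Count every carbon token in the SMILES (each C, including those in ring-closure positions and inside branches).
Carbon count: 7.

7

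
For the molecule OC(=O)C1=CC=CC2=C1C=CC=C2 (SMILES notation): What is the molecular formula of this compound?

C11H8O2

Walk through each heavy atom and fill implicit hydrogens from standard valence (C 4, N 3, O 2, S 2, halogen 1):
  atom 1: O, bond orders sum to 1 (valence 2) → 1 H
  atom 2: C, bond orders sum to 4 (valence 4) → 0 H
  atom 3: O, bond orders sum to 2 (valence 2) → 0 H
  atom 4: C, bond orders sum to 4 (valence 4) → 0 H
  atom 5: C, bond orders sum to 3 (valence 4) → 1 H
  atom 6: C, bond orders sum to 3 (valence 4) → 1 H
  atom 7: C, bond orders sum to 3 (valence 4) → 1 H
  atom 8: C, bond orders sum to 4 (valence 4) → 0 H
  atom 9: C, bond orders sum to 4 (valence 4) → 0 H
  atom 10: C, bond orders sum to 3 (valence 4) → 1 H
  atom 11: C, bond orders sum to 3 (valence 4) → 1 H
  atom 12: C, bond orders sum to 3 (valence 4) → 1 H
  atom 13: C, bond orders sum to 3 (valence 4) → 1 H
Totals → C:11, H:8, O:2.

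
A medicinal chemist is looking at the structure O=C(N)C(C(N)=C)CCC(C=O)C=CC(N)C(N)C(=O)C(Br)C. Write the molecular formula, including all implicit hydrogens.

C15H25BrN4O3

Walk through each heavy atom and fill implicit hydrogens from standard valence (C 4, N 3, O 2, S 2, halogen 1):
  atom 1: O, bond orders sum to 2 (valence 2) → 0 H
  atom 2: C, bond orders sum to 4 (valence 4) → 0 H
  atom 3: N, bond orders sum to 1 (valence 3) → 2 H
  atom 4: C, bond orders sum to 3 (valence 4) → 1 H
  atom 5: C, bond orders sum to 4 (valence 4) → 0 H
  atom 6: N, bond orders sum to 1 (valence 3) → 2 H
  atom 7: C, bond orders sum to 2 (valence 4) → 2 H
  atom 8: C, bond orders sum to 2 (valence 4) → 2 H
  atom 9: C, bond orders sum to 2 (valence 4) → 2 H
  atom 10: C, bond orders sum to 3 (valence 4) → 1 H
  atom 11: C, bond orders sum to 3 (valence 4) → 1 H
  atom 12: O, bond orders sum to 2 (valence 2) → 0 H
  atom 13: C, bond orders sum to 3 (valence 4) → 1 H
  atom 14: C, bond orders sum to 3 (valence 4) → 1 H
  atom 15: C, bond orders sum to 3 (valence 4) → 1 H
  atom 16: N, bond orders sum to 1 (valence 3) → 2 H
  atom 17: C, bond orders sum to 3 (valence 4) → 1 H
  atom 18: N, bond orders sum to 1 (valence 3) → 2 H
  atom 19: C, bond orders sum to 4 (valence 4) → 0 H
  atom 20: O, bond orders sum to 2 (valence 2) → 0 H
  atom 21: C, bond orders sum to 3 (valence 4) → 1 H
  atom 22: Br (halogen, monovalent) → 0 H
  atom 23: C, bond orders sum to 1 (valence 4) → 3 H
Totals → C:15, H:25, Br:1, N:4, O:3.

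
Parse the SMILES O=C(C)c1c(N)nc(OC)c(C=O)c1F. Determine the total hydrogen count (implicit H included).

9

Walk through each heavy atom and fill implicit hydrogens from standard valence (C 4, N 3, O 2, S 2, halogen 1); for lowercase aromatic atoms, an aromatic c carries 1 H when it has two neighbours and 0 H with three, and aromatic n carries 0 H:
  atom 1: O, bond orders sum to 2 (valence 2) → 0 H
  atom 2: C, bond orders sum to 4 (valence 4) → 0 H
  atom 3: C, bond orders sum to 1 (valence 4) → 3 H
  atom 4: aromatic c, 3 neighbours → 0 H
  atom 5: aromatic c, 3 neighbours → 0 H
  atom 6: N, bond orders sum to 1 (valence 3) → 2 H
  atom 7: aromatic n, 2 neighbours → 0 H
  atom 8: aromatic c, 3 neighbours → 0 H
  atom 9: O, bond orders sum to 2 (valence 2) → 0 H
  atom 10: C, bond orders sum to 1 (valence 4) → 3 H
  atom 11: aromatic c, 3 neighbours → 0 H
  atom 12: C, bond orders sum to 3 (valence 4) → 1 H
  atom 13: O, bond orders sum to 2 (valence 2) → 0 H
  atom 14: aromatic c, 3 neighbours → 0 H
  atom 15: F (halogen, monovalent) → 0 H
Total hydrogens: 9.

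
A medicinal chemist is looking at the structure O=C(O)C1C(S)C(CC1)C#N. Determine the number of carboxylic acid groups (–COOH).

The carboxylic acid motif appears at heavy-atom position 2 in the SMILES.
Other groups present: 1 nitrile, 1 thiol.
Carboxylic acid count: 1.

1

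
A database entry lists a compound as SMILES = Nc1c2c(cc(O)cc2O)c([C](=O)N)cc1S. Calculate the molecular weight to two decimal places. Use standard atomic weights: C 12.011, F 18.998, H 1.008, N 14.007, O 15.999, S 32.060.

250.27 g/mol

First, the molecular formula is C11H10N2O3S (counting implicit H from valence).
  C: 11 × 12.011 = 132.121
  H: 10 × 1.008 = 10.080
  N: 2 × 14.007 = 28.014
  O: 3 × 15.999 = 47.997
  S: 1 × 32.060 = 32.060
Sum: 11×12.011 + 10×1.008 + 2×14.007 + 3×15.999 + 1×32.060 = 250.272 → 250.27 g/mol.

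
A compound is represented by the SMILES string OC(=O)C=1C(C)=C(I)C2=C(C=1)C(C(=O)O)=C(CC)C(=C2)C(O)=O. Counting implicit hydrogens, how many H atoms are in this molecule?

13

Walk through each heavy atom and fill implicit hydrogens from standard valence (C 4, N 3, O 2, S 2, halogen 1):
  atom 1: O, bond orders sum to 1 (valence 2) → 1 H
  atom 2: C, bond orders sum to 4 (valence 4) → 0 H
  atom 3: O, bond orders sum to 2 (valence 2) → 0 H
  atom 4: C, bond orders sum to 4 (valence 4) → 0 H
  atom 5: C, bond orders sum to 4 (valence 4) → 0 H
  atom 6: C, bond orders sum to 1 (valence 4) → 3 H
  atom 7: C, bond orders sum to 4 (valence 4) → 0 H
  atom 8: I (halogen, monovalent) → 0 H
  atom 9: C, bond orders sum to 4 (valence 4) → 0 H
  atom 10: C, bond orders sum to 4 (valence 4) → 0 H
  atom 11: C, bond orders sum to 3 (valence 4) → 1 H
  atom 12: C, bond orders sum to 4 (valence 4) → 0 H
  atom 13: C, bond orders sum to 4 (valence 4) → 0 H
  atom 14: O, bond orders sum to 2 (valence 2) → 0 H
  atom 15: O, bond orders sum to 1 (valence 2) → 1 H
  atom 16: C, bond orders sum to 4 (valence 4) → 0 H
  atom 17: C, bond orders sum to 2 (valence 4) → 2 H
  atom 18: C, bond orders sum to 1 (valence 4) → 3 H
  atom 19: C, bond orders sum to 4 (valence 4) → 0 H
  atom 20: C, bond orders sum to 3 (valence 4) → 1 H
  atom 21: C, bond orders sum to 4 (valence 4) → 0 H
  atom 22: O, bond orders sum to 1 (valence 2) → 1 H
  atom 23: O, bond orders sum to 2 (valence 2) → 0 H
Total hydrogens: 13.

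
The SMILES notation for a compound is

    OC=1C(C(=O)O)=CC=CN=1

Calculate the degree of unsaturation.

Molecular formula: C6H5NO3.
DoU = (2C + 2 + N − H − X) / 2, where X is the halogen count and O/S are ignored.
    = (2·6 + 2 + 1 − 5 − 0) / 2 = 10 / 2 = 5.

5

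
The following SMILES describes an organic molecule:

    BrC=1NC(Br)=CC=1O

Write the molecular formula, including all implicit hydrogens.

C4H3Br2NO

Walk through each heavy atom and fill implicit hydrogens from standard valence (C 4, N 3, O 2, S 2, halogen 1):
  atom 1: Br (halogen, monovalent) → 0 H
  atom 2: C, bond orders sum to 4 (valence 4) → 0 H
  atom 3: N, bond orders sum to 2 (valence 3) → 1 H
  atom 4: C, bond orders sum to 4 (valence 4) → 0 H
  atom 5: Br (halogen, monovalent) → 0 H
  atom 6: C, bond orders sum to 3 (valence 4) → 1 H
  atom 7: C, bond orders sum to 4 (valence 4) → 0 H
  atom 8: O, bond orders sum to 1 (valence 2) → 1 H
Totals → C:4, H:3, Br:2, N:1, O:1.
In Hill order: C4H3Br2NO.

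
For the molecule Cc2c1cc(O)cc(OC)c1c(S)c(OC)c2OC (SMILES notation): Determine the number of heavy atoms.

19

Every atom symbol written in the SMILES (organic subset) is one heavy atom; implicit H are not written.
Heavy atoms by element → C:14, O:4, S:1.
Total: 19.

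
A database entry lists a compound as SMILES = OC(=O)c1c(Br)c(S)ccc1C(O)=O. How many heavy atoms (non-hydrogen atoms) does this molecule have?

Every atom symbol written in the SMILES (organic subset) is one heavy atom; implicit H are not written.
Heavy atoms by element → Br:1, C:8, O:4, S:1.
Total: 14.

14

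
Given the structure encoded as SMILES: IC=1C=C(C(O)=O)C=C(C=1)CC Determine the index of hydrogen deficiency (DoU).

Molecular formula: C9H9IO2.
DoU = (2C + 2 + N − H − X) / 2, where X is the halogen count and O/S are ignored.
    = (2·9 + 2 + 0 − 9 − 1) / 2 = 10 / 2 = 5.

5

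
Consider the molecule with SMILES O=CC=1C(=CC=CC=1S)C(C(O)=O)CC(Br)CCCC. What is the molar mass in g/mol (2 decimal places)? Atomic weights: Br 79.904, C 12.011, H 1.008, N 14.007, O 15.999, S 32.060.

First, the molecular formula is C15H19BrO3S (counting implicit H from valence).
  Br: 1 × 79.904 = 79.904
  C: 15 × 12.011 = 180.165
  H: 19 × 1.008 = 19.152
  O: 3 × 15.999 = 47.997
  S: 1 × 32.060 = 32.060
Sum: 1×79.904 + 15×12.011 + 19×1.008 + 3×15.999 + 1×32.060 = 359.278 → 359.28 g/mol.

359.28 g/mol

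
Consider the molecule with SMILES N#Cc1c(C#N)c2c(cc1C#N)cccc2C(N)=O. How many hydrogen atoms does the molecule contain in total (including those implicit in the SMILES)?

Walk through each heavy atom and fill implicit hydrogens from standard valence (C 4, N 3, O 2, S 2, halogen 1); for lowercase aromatic atoms, an aromatic c carries 1 H when it has two neighbours and 0 H with three, and aromatic n carries 0 H:
  atom 1: N, bond orders sum to 3 (valence 3) → 0 H
  atom 2: C, bond orders sum to 4 (valence 4) → 0 H
  atom 3: aromatic c, 3 neighbours → 0 H
  atom 4: aromatic c, 3 neighbours → 0 H
  atom 5: C, bond orders sum to 4 (valence 4) → 0 H
  atom 6: N, bond orders sum to 3 (valence 3) → 0 H
  atom 7: aromatic c, 3 neighbours → 0 H
  atom 8: aromatic c, 3 neighbours → 0 H
  atom 9: aromatic c, 2 neighbours → 1 H
  atom 10: aromatic c, 3 neighbours → 0 H
  atom 11: C, bond orders sum to 4 (valence 4) → 0 H
  atom 12: N, bond orders sum to 3 (valence 3) → 0 H
  atom 13: aromatic c, 2 neighbours → 1 H
  atom 14: aromatic c, 2 neighbours → 1 H
  atom 15: aromatic c, 2 neighbours → 1 H
  atom 16: aromatic c, 3 neighbours → 0 H
  atom 17: C, bond orders sum to 4 (valence 4) → 0 H
  atom 18: N, bond orders sum to 1 (valence 3) → 2 H
  atom 19: O, bond orders sum to 2 (valence 2) → 0 H
Total hydrogens: 6.

6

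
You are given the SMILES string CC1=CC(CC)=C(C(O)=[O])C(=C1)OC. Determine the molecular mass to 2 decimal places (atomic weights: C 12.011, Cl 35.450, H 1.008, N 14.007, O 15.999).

First, the molecular formula is C11H14O3 (counting implicit H from valence).
  C: 11 × 12.011 = 132.121
  H: 14 × 1.008 = 14.112
  O: 3 × 15.999 = 47.997
Sum: 11×12.011 + 14×1.008 + 3×15.999 = 194.230 → 194.23 g/mol.

194.23 g/mol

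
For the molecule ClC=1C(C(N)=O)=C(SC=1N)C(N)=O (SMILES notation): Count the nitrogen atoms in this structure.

3

Scan the SMILES for N atoms (remember two-letter symbols like Cl and Br are single atoms).
Nitrogen count: 3.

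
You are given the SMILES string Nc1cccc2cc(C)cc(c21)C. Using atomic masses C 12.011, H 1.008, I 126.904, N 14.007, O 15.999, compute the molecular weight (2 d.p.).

First, the molecular formula is C12H13N (counting implicit H from valence).
  C: 12 × 12.011 = 144.132
  H: 13 × 1.008 = 13.104
  N: 1 × 14.007 = 14.007
Sum: 12×12.011 + 13×1.008 + 1×14.007 = 171.243 → 171.24 g/mol.

171.24 g/mol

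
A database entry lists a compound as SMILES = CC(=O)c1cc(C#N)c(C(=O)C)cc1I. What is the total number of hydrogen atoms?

Walk through each heavy atom and fill implicit hydrogens from standard valence (C 4, N 3, O 2, S 2, halogen 1); for lowercase aromatic atoms, an aromatic c carries 1 H when it has two neighbours and 0 H with three, and aromatic n carries 0 H:
  atom 1: C, bond orders sum to 1 (valence 4) → 3 H
  atom 2: C, bond orders sum to 4 (valence 4) → 0 H
  atom 3: O, bond orders sum to 2 (valence 2) → 0 H
  atom 4: aromatic c, 3 neighbours → 0 H
  atom 5: aromatic c, 2 neighbours → 1 H
  atom 6: aromatic c, 3 neighbours → 0 H
  atom 7: C, bond orders sum to 4 (valence 4) → 0 H
  atom 8: N, bond orders sum to 3 (valence 3) → 0 H
  atom 9: aromatic c, 3 neighbours → 0 H
  atom 10: C, bond orders sum to 4 (valence 4) → 0 H
  atom 11: O, bond orders sum to 2 (valence 2) → 0 H
  atom 12: C, bond orders sum to 1 (valence 4) → 3 H
  atom 13: aromatic c, 2 neighbours → 1 H
  atom 14: aromatic c, 3 neighbours → 0 H
  atom 15: I (halogen, monovalent) → 0 H
Total hydrogens: 8.

8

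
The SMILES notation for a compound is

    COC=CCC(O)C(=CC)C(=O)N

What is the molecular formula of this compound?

Walk through each heavy atom and fill implicit hydrogens from standard valence (C 4, N 3, O 2, S 2, halogen 1):
  atom 1: C, bond orders sum to 1 (valence 4) → 3 H
  atom 2: O, bond orders sum to 2 (valence 2) → 0 H
  atom 3: C, bond orders sum to 3 (valence 4) → 1 H
  atom 4: C, bond orders sum to 3 (valence 4) → 1 H
  atom 5: C, bond orders sum to 2 (valence 4) → 2 H
  atom 6: C, bond orders sum to 3 (valence 4) → 1 H
  atom 7: O, bond orders sum to 1 (valence 2) → 1 H
  atom 8: C, bond orders sum to 4 (valence 4) → 0 H
  atom 9: C, bond orders sum to 3 (valence 4) → 1 H
  atom 10: C, bond orders sum to 1 (valence 4) → 3 H
  atom 11: C, bond orders sum to 4 (valence 4) → 0 H
  atom 12: O, bond orders sum to 2 (valence 2) → 0 H
  atom 13: N, bond orders sum to 1 (valence 3) → 2 H
Totals → C:9, H:15, N:1, O:3.
In Hill order: C9H15NO3.

C9H15NO3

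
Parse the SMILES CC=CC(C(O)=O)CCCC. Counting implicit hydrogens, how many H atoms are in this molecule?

16

Walk through each heavy atom and fill implicit hydrogens from standard valence (C 4, N 3, O 2, S 2, halogen 1):
  atom 1: C, bond orders sum to 1 (valence 4) → 3 H
  atom 2: C, bond orders sum to 3 (valence 4) → 1 H
  atom 3: C, bond orders sum to 3 (valence 4) → 1 H
  atom 4: C, bond orders sum to 3 (valence 4) → 1 H
  atom 5: C, bond orders sum to 4 (valence 4) → 0 H
  atom 6: O, bond orders sum to 1 (valence 2) → 1 H
  atom 7: O, bond orders sum to 2 (valence 2) → 0 H
  atom 8: C, bond orders sum to 2 (valence 4) → 2 H
  atom 9: C, bond orders sum to 2 (valence 4) → 2 H
  atom 10: C, bond orders sum to 2 (valence 4) → 2 H
  atom 11: C, bond orders sum to 1 (valence 4) → 3 H
Total hydrogens: 16.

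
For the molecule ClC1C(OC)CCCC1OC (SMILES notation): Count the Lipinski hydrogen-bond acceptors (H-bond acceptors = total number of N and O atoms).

2

N atoms: 0; O atoms: 2.
Lipinski HBA = 0 + 2 = 2.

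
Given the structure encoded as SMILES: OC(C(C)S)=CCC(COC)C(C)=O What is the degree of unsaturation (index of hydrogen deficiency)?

Degree of unsaturation = (number of rings) + (number of π bonds).
Ring closures in the SMILES: 0.
π bonds: 2 double bonds (each 1 DoU) → 2 DoU from unsaturation.
Total DoU = 0 + 2 = 2.

2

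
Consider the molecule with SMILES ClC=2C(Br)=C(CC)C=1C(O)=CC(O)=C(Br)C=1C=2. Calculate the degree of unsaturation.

7

Degree of unsaturation = (number of rings) + (number of π bonds).
Ring closures in the SMILES: 2.
π bonds: 5 double bonds (each 1 DoU) → 5 DoU from unsaturation.
Total DoU = 2 + 5 = 7.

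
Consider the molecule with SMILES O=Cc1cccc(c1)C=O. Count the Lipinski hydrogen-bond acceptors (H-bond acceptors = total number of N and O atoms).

N atoms: 0; O atoms: 2.
Lipinski HBA = 0 + 2 = 2.

2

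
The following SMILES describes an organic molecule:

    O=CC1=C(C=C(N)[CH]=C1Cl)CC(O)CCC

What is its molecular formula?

Walk through each heavy atom and fill implicit hydrogens from standard valence (C 4, N 3, O 2, S 2, halogen 1):
  atom 1: O, bond orders sum to 2 (valence 2) → 0 H
  atom 2: C, bond orders sum to 3 (valence 4) → 1 H
  atom 3: C, bond orders sum to 4 (valence 4) → 0 H
  atom 4: C, bond orders sum to 4 (valence 4) → 0 H
  atom 5: C, bond orders sum to 3 (valence 4) → 1 H
  atom 6: C, bond orders sum to 4 (valence 4) → 0 H
  atom 7: N, bond orders sum to 1 (valence 3) → 2 H
  atom 8: C with explicit H count 1
  atom 9: C, bond orders sum to 4 (valence 4) → 0 H
  atom 10: Cl (halogen, monovalent) → 0 H
  atom 11: C, bond orders sum to 2 (valence 4) → 2 H
  atom 12: C, bond orders sum to 3 (valence 4) → 1 H
  atom 13: O, bond orders sum to 1 (valence 2) → 1 H
  atom 14: C, bond orders sum to 2 (valence 4) → 2 H
  atom 15: C, bond orders sum to 2 (valence 4) → 2 H
  atom 16: C, bond orders sum to 1 (valence 4) → 3 H
Totals → C:12, H:16, Cl:1, N:1, O:2.

C12H16ClNO2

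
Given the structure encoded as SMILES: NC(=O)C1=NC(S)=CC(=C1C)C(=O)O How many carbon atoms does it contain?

Count every carbon token in the SMILES (each C, including those in ring-closure positions and inside branches).
Carbon count: 8.

8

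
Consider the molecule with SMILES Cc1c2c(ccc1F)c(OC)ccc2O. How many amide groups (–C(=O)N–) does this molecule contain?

Scan the SMILES for the amide motif — none present.
Groups that are present: 1 ether, 1 hydroxyl.

0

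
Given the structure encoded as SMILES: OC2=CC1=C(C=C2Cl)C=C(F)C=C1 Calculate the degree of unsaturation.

7

Degree of unsaturation = (number of rings) + (number of π bonds).
Ring closures in the SMILES: 2.
π bonds: 5 double bonds (each 1 DoU) → 5 DoU from unsaturation.
Total DoU = 2 + 5 = 7.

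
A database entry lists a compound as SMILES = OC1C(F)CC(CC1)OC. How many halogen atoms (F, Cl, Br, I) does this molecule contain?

Halogen atoms appear at heavy-atom position 4 (1×F).
Other groups present: 1 ether, 1 hydroxyl.
Halogen count: 1.

1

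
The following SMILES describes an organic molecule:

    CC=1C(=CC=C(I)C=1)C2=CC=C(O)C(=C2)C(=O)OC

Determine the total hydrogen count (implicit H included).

Walk through each heavy atom and fill implicit hydrogens from standard valence (C 4, N 3, O 2, S 2, halogen 1):
  atom 1: C, bond orders sum to 1 (valence 4) → 3 H
  atom 2: C, bond orders sum to 4 (valence 4) → 0 H
  atom 3: C, bond orders sum to 4 (valence 4) → 0 H
  atom 4: C, bond orders sum to 3 (valence 4) → 1 H
  atom 5: C, bond orders sum to 3 (valence 4) → 1 H
  atom 6: C, bond orders sum to 4 (valence 4) → 0 H
  atom 7: I (halogen, monovalent) → 0 H
  atom 8: C, bond orders sum to 3 (valence 4) → 1 H
  atom 9: C, bond orders sum to 4 (valence 4) → 0 H
  atom 10: C, bond orders sum to 3 (valence 4) → 1 H
  atom 11: C, bond orders sum to 3 (valence 4) → 1 H
  atom 12: C, bond orders sum to 4 (valence 4) → 0 H
  atom 13: O, bond orders sum to 1 (valence 2) → 1 H
  atom 14: C, bond orders sum to 4 (valence 4) → 0 H
  atom 15: C, bond orders sum to 3 (valence 4) → 1 H
  atom 16: C, bond orders sum to 4 (valence 4) → 0 H
  atom 17: O, bond orders sum to 2 (valence 2) → 0 H
  atom 18: O, bond orders sum to 2 (valence 2) → 0 H
  atom 19: C, bond orders sum to 1 (valence 4) → 3 H
Total hydrogens: 13.

13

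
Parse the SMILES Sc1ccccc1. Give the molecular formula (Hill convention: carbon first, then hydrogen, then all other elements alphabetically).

C6H6S

Walk through each heavy atom and fill implicit hydrogens from standard valence (C 4, N 3, O 2, S 2, halogen 1); for lowercase aromatic atoms, an aromatic c carries 1 H when it has two neighbours and 0 H with three, and aromatic n carries 0 H:
  atom 1: S, bond orders sum to 1 (valence 2) → 1 H
  atom 2: aromatic c, 3 neighbours → 0 H
  atom 3: aromatic c, 2 neighbours → 1 H
  atom 4: aromatic c, 2 neighbours → 1 H
  atom 5: aromatic c, 2 neighbours → 1 H
  atom 6: aromatic c, 2 neighbours → 1 H
  atom 7: aromatic c, 2 neighbours → 1 H
Totals → C:6, H:6, S:1.
In Hill order: C6H6S.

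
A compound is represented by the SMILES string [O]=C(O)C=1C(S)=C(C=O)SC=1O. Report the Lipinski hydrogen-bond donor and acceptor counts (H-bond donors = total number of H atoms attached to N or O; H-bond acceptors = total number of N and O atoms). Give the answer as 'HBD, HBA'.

2, 4

Donors: find every N or O and count the H atoms it carries.
  atom 1 (O): bond orders sum to 2 → 0 H
  atom 3 (O): bond orders sum to 1 → 1 H
  atom 9 (O): bond orders sum to 2 → 0 H
  atom 12 (O): bond orders sum to 1 → 1 H
Lipinski HBD = 2.
Acceptors: N atoms = 0, O atoms = 4 → HBA = 4.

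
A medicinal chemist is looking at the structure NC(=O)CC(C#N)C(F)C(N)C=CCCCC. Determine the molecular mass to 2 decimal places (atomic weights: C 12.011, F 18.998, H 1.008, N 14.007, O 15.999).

241.31 g/mol

First, the molecular formula is C12H20FN3O (counting implicit H from valence).
  C: 12 × 12.011 = 144.132
  F: 1 × 18.998 = 18.998
  H: 20 × 1.008 = 20.160
  N: 3 × 14.007 = 42.021
  O: 1 × 15.999 = 15.999
Sum: 12×12.011 + 1×18.998 + 20×1.008 + 3×14.007 + 1×15.999 = 241.310 → 241.31 g/mol.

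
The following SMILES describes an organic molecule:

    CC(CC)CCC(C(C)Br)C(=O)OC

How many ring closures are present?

0

In SMILES, each pair of matching ring-closure digits denotes one ring-closing bond; the number of such bonds equals the number of independent rings.
Ring-closure bonds here: 0.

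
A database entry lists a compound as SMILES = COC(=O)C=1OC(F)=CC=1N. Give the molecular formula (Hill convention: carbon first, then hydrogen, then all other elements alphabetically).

Walk through each heavy atom and fill implicit hydrogens from standard valence (C 4, N 3, O 2, S 2, halogen 1):
  atom 1: C, bond orders sum to 1 (valence 4) → 3 H
  atom 2: O, bond orders sum to 2 (valence 2) → 0 H
  atom 3: C, bond orders sum to 4 (valence 4) → 0 H
  atom 4: O, bond orders sum to 2 (valence 2) → 0 H
  atom 5: C, bond orders sum to 4 (valence 4) → 0 H
  atom 6: O, bond orders sum to 2 (valence 2) → 0 H
  atom 7: C, bond orders sum to 4 (valence 4) → 0 H
  atom 8: F (halogen, monovalent) → 0 H
  atom 9: C, bond orders sum to 3 (valence 4) → 1 H
  atom 10: C, bond orders sum to 4 (valence 4) → 0 H
  atom 11: N, bond orders sum to 1 (valence 3) → 2 H
Totals → C:6, H:6, F:1, N:1, O:3.
In Hill order: C6H6FNO3.

C6H6FNO3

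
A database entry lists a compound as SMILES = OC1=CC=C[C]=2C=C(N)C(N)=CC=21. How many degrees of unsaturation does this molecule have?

7

Degree of unsaturation = (number of rings) + (number of π bonds).
Ring closures in the SMILES: 2.
π bonds: 5 double bonds (each 1 DoU) → 5 DoU from unsaturation.
Total DoU = 2 + 5 = 7.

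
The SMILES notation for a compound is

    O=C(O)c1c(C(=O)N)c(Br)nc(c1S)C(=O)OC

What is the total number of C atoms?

Count every carbon token in the SMILES (each C, including those in ring-closure positions and inside branches).
Carbon count: 9.

9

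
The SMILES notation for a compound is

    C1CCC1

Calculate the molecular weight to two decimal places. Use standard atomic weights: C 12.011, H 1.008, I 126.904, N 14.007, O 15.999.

First, the molecular formula is C4H8 (counting implicit H from valence).
  C: 4 × 12.011 = 48.044
  H: 8 × 1.008 = 8.064
Sum: 4×12.011 + 8×1.008 = 56.108 → 56.11 g/mol.

56.11 g/mol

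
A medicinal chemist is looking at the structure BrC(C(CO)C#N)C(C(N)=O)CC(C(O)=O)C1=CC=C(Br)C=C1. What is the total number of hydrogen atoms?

16

Walk through each heavy atom and fill implicit hydrogens from standard valence (C 4, N 3, O 2, S 2, halogen 1):
  atom 1: Br (halogen, monovalent) → 0 H
  atom 2: C, bond orders sum to 3 (valence 4) → 1 H
  atom 3: C, bond orders sum to 3 (valence 4) → 1 H
  atom 4: C, bond orders sum to 2 (valence 4) → 2 H
  atom 5: O, bond orders sum to 1 (valence 2) → 1 H
  atom 6: C, bond orders sum to 4 (valence 4) → 0 H
  atom 7: N, bond orders sum to 3 (valence 3) → 0 H
  atom 8: C, bond orders sum to 3 (valence 4) → 1 H
  atom 9: C, bond orders sum to 4 (valence 4) → 0 H
  atom 10: N, bond orders sum to 1 (valence 3) → 2 H
  atom 11: O, bond orders sum to 2 (valence 2) → 0 H
  atom 12: C, bond orders sum to 2 (valence 4) → 2 H
  atom 13: C, bond orders sum to 3 (valence 4) → 1 H
  atom 14: C, bond orders sum to 4 (valence 4) → 0 H
  atom 15: O, bond orders sum to 1 (valence 2) → 1 H
  atom 16: O, bond orders sum to 2 (valence 2) → 0 H
  atom 17: C, bond orders sum to 4 (valence 4) → 0 H
  atom 18: C, bond orders sum to 3 (valence 4) → 1 H
  atom 19: C, bond orders sum to 3 (valence 4) → 1 H
  atom 20: C, bond orders sum to 4 (valence 4) → 0 H
  atom 21: Br (halogen, monovalent) → 0 H
  atom 22: C, bond orders sum to 3 (valence 4) → 1 H
  atom 23: C, bond orders sum to 3 (valence 4) → 1 H
Total hydrogens: 16.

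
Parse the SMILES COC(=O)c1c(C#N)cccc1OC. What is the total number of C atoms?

10

Count every carbon token in the SMILES (each C, including those in ring-closure positions and inside branches).
Carbon count: 10.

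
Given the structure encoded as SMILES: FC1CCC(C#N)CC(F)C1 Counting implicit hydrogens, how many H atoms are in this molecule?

Walk through each heavy atom and fill implicit hydrogens from standard valence (C 4, N 3, O 2, S 2, halogen 1):
  atom 1: F (halogen, monovalent) → 0 H
  atom 2: C, bond orders sum to 3 (valence 4) → 1 H
  atom 3: C, bond orders sum to 2 (valence 4) → 2 H
  atom 4: C, bond orders sum to 2 (valence 4) → 2 H
  atom 5: C, bond orders sum to 3 (valence 4) → 1 H
  atom 6: C, bond orders sum to 4 (valence 4) → 0 H
  atom 7: N, bond orders sum to 3 (valence 3) → 0 H
  atom 8: C, bond orders sum to 2 (valence 4) → 2 H
  atom 9: C, bond orders sum to 3 (valence 4) → 1 H
  atom 10: F (halogen, monovalent) → 0 H
  atom 11: C, bond orders sum to 2 (valence 4) → 2 H
Total hydrogens: 11.

11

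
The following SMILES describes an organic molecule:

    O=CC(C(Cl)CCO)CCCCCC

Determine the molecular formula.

C11H21ClO2

Walk through each heavy atom and fill implicit hydrogens from standard valence (C 4, N 3, O 2, S 2, halogen 1):
  atom 1: O, bond orders sum to 2 (valence 2) → 0 H
  atom 2: C, bond orders sum to 3 (valence 4) → 1 H
  atom 3: C, bond orders sum to 3 (valence 4) → 1 H
  atom 4: C, bond orders sum to 3 (valence 4) → 1 H
  atom 5: Cl (halogen, monovalent) → 0 H
  atom 6: C, bond orders sum to 2 (valence 4) → 2 H
  atom 7: C, bond orders sum to 2 (valence 4) → 2 H
  atom 8: O, bond orders sum to 1 (valence 2) → 1 H
  atom 9: C, bond orders sum to 2 (valence 4) → 2 H
  atom 10: C, bond orders sum to 2 (valence 4) → 2 H
  atom 11: C, bond orders sum to 2 (valence 4) → 2 H
  atom 12: C, bond orders sum to 2 (valence 4) → 2 H
  atom 13: C, bond orders sum to 2 (valence 4) → 2 H
  atom 14: C, bond orders sum to 1 (valence 4) → 3 H
Totals → C:11, H:21, Cl:1, O:2.
In Hill order: C11H21ClO2.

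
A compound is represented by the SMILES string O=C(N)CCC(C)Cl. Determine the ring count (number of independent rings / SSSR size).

In SMILES, each pair of matching ring-closure digits denotes one ring-closing bond; the number of such bonds equals the number of independent rings.
Ring-closure bonds here: 0.

0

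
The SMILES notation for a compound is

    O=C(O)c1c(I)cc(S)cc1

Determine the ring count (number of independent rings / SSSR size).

1

In SMILES, each pair of matching ring-closure digits denotes one ring-closing bond; the number of such bonds equals the number of independent rings.
Ring-closure bonds here: 1.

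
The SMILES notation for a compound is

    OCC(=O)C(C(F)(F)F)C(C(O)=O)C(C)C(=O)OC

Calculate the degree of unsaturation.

Degree of unsaturation = (number of rings) + (number of π bonds).
Ring closures in the SMILES: 0.
π bonds: 3 double bonds (each 1 DoU) → 3 DoU from unsaturation.
Total DoU = 0 + 3 = 3.

3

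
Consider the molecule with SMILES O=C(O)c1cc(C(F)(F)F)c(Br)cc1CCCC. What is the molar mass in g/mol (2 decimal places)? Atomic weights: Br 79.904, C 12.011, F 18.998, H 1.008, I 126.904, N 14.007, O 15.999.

325.12 g/mol

First, the molecular formula is C12H12BrF3O2 (counting implicit H from valence).
  Br: 1 × 79.904 = 79.904
  C: 12 × 12.011 = 144.132
  F: 3 × 18.998 = 56.994
  H: 12 × 1.008 = 12.096
  O: 2 × 15.999 = 31.998
Sum: 1×79.904 + 12×12.011 + 3×18.998 + 12×1.008 + 2×15.999 = 325.124 → 325.12 g/mol.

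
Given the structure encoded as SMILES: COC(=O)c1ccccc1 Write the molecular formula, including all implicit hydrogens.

Walk through each heavy atom and fill implicit hydrogens from standard valence (C 4, N 3, O 2, S 2, halogen 1); for lowercase aromatic atoms, an aromatic c carries 1 H when it has two neighbours and 0 H with three, and aromatic n carries 0 H:
  atom 1: C, bond orders sum to 1 (valence 4) → 3 H
  atom 2: O, bond orders sum to 2 (valence 2) → 0 H
  atom 3: C, bond orders sum to 4 (valence 4) → 0 H
  atom 4: O, bond orders sum to 2 (valence 2) → 0 H
  atom 5: aromatic c, 3 neighbours → 0 H
  atom 6: aromatic c, 2 neighbours → 1 H
  atom 7: aromatic c, 2 neighbours → 1 H
  atom 8: aromatic c, 2 neighbours → 1 H
  atom 9: aromatic c, 2 neighbours → 1 H
  atom 10: aromatic c, 2 neighbours → 1 H
Totals → C:8, H:8, O:2.

C8H8O2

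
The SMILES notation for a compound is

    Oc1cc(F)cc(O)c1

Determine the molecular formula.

Walk through each heavy atom and fill implicit hydrogens from standard valence (C 4, N 3, O 2, S 2, halogen 1); for lowercase aromatic atoms, an aromatic c carries 1 H when it has two neighbours and 0 H with three, and aromatic n carries 0 H:
  atom 1: O, bond orders sum to 1 (valence 2) → 1 H
  atom 2: aromatic c, 3 neighbours → 0 H
  atom 3: aromatic c, 2 neighbours → 1 H
  atom 4: aromatic c, 3 neighbours → 0 H
  atom 5: F (halogen, monovalent) → 0 H
  atom 6: aromatic c, 2 neighbours → 1 H
  atom 7: aromatic c, 3 neighbours → 0 H
  atom 8: O, bond orders sum to 1 (valence 2) → 1 H
  atom 9: aromatic c, 2 neighbours → 1 H
Totals → C:6, H:5, F:1, O:2.

C6H5FO2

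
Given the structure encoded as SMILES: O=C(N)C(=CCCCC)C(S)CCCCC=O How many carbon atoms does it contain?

13

Count every carbon token in the SMILES (each C, including those in ring-closure positions and inside branches).
Carbon count: 13.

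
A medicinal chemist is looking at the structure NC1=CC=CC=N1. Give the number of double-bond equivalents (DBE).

Molecular formula: C5H6N2.
DoU = (2C + 2 + N − H − X) / 2, where X is the halogen count and O/S are ignored.
    = (2·5 + 2 + 2 − 6 − 0) / 2 = 8 / 2 = 4.

4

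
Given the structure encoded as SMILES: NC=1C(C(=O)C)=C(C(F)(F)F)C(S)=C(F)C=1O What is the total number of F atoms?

Scan the SMILES for F atoms (remember two-letter symbols like Cl and Br are single atoms).
Fluorine count: 4.

4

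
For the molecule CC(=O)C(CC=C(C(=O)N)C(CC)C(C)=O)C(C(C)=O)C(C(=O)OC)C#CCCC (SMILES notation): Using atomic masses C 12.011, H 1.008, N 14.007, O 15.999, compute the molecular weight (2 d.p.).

First, the molecular formula is C23H33NO6 (counting implicit H from valence).
  C: 23 × 12.011 = 276.253
  H: 33 × 1.008 = 33.264
  N: 1 × 14.007 = 14.007
  O: 6 × 15.999 = 95.994
Sum: 23×12.011 + 33×1.008 + 1×14.007 + 6×15.999 = 419.518 → 419.52 g/mol.

419.52 g/mol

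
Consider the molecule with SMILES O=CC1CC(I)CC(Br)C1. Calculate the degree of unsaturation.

2

Molecular formula: C7H10BrIO.
DoU = (2C + 2 + N − H − X) / 2, where X is the halogen count and O/S are ignored.
    = (2·7 + 2 + 0 − 10 − 2) / 2 = 4 / 2 = 2.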